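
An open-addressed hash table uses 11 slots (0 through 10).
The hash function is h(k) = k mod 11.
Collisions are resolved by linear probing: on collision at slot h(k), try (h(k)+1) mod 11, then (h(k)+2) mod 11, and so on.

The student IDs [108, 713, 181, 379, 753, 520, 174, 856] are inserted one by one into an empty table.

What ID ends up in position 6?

379

108 hashes to 9; slot 9 is free → place at 9.
713 hashes to 9; 9 taken → place at 10.
181 hashes to 5; slot 5 is free → place at 5.
379 hashes to 5; 5 taken → place at 6.
753 hashes to 5; 5,6 taken → place at 7.
520 hashes to 3; slot 3 is free → place at 3.
174 hashes to 9; 9,10 taken → place at 0.
856 hashes to 9; 9,10,0 taken → place at 1.
Table: [174, 856, -, 520, -, 181, 379, 753, -, 108, 713]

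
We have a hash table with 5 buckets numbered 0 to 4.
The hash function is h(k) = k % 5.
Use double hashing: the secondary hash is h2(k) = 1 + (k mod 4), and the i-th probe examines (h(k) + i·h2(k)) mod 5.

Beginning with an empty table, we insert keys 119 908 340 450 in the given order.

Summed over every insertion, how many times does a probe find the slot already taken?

2

119 hashes to 4; slot 4 is free → place at 4.
908 hashes to 3; slot 3 is free → place at 3.
340 hashes to 0; slot 0 is free → place at 0.
450 hashes to 0, h2=3; 0,3 taken → place at 1.
Table: [340, 450, ∅, 908, 119]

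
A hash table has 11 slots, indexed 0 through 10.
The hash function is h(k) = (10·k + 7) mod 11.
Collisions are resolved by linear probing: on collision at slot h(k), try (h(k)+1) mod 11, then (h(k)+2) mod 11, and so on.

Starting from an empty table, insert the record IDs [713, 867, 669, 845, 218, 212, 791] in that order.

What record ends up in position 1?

845

713 hashes to 9; slot 9 is free => place at 9.
867 hashes to 9; 9 taken => place at 10.
669 hashes to 9; 9,10 taken => place at 0.
845 hashes to 9; 9,10,0 taken => place at 1.
218 hashes to 9; 9,10,0,1 taken => place at 2.
212 hashes to 4; slot 4 is free => place at 4.
791 hashes to 8; slot 8 is free => place at 8.
Table: [669, 845, 218, -, 212, -, -, -, 791, 713, 867]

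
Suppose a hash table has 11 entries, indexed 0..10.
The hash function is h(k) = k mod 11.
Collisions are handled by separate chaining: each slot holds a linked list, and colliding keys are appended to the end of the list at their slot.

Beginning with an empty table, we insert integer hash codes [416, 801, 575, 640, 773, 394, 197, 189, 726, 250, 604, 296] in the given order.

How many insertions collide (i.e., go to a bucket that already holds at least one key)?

Insert 416: h=9, bucket 9 empty -> new chain.
Insert 801: h=9, bucket 9 nonempty -> append to chain.
Insert 575: h=3, bucket 3 empty -> new chain.
Insert 640: h=2, bucket 2 empty -> new chain.
Insert 773: h=3, bucket 3 nonempty -> append to chain.
Insert 394: h=9, bucket 9 nonempty -> append to chain.
Insert 197: h=10, bucket 10 empty -> new chain.
Insert 189: h=2, bucket 2 nonempty -> append to chain.
Insert 726: h=0, bucket 0 empty -> new chain.
Insert 250: h=8, bucket 8 empty -> new chain.
Insert 604: h=10, bucket 10 nonempty -> append to chain.
Insert 296: h=10, bucket 10 nonempty -> append to chain.
Final buckets:
0: 726
1: ∅
2: 640 -> 189
3: 575 -> 773
4: ∅
5: ∅
6: ∅
7: ∅
8: 250
9: 416 -> 801 -> 394
10: 197 -> 604 -> 296

6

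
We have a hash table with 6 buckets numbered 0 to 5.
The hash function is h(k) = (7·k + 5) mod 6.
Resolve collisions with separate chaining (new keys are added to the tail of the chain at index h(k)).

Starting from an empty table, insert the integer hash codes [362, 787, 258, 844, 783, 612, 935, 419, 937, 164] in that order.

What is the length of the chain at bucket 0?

362 -> bucket 1
787 -> bucket 0
258 -> bucket 5
844 -> bucket 3
783 -> bucket 2
612 -> bucket 5 (collision)
935 -> bucket 4
419 -> bucket 4 (collision)
937 -> bucket 0 (collision)
164 -> bucket 1 (collision)
Final buckets:
0: 787 -> 937
1: 362 -> 164
2: 783
3: 844
4: 935 -> 419
5: 258 -> 612

2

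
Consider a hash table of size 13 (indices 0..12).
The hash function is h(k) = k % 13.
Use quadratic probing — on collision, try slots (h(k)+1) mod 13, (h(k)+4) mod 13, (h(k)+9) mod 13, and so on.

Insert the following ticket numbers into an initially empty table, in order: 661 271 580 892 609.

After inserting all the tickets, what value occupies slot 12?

Insert 661: h=11, slot 11 empty => index 11.
Insert 271: h=11, slot 11 occupied => index 12.
Insert 580: h=8, slot 8 empty => index 8.
Insert 892: h=8, slot 8 occupied => index 9.
Insert 609: h=11, slots 11,12 occupied => index 2.
Table: [—, —, 609, —, —, —, —, —, 580, 892, —, 661, 271]

271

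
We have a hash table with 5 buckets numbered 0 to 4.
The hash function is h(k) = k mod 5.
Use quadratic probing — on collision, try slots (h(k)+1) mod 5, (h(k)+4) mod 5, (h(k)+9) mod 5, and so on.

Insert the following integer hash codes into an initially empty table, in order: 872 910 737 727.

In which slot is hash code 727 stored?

1

872 hashes to 2; slot 2 is free => place at 2.
910 hashes to 0; slot 0 is free => place at 0.
737 hashes to 2; 2 taken => place at 3.
727 hashes to 2; 2,3 taken => place at 1.
Table: [910, 727, 872, 737, .]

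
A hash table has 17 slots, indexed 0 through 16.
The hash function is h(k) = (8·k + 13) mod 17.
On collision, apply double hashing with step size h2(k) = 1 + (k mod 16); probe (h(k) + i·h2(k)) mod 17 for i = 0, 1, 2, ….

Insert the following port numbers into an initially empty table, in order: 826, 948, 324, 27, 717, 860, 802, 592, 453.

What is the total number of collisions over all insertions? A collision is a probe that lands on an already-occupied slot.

7

Insert 826: h=8, slot 8 empty -> index 8.
Insert 948: h=15, slot 15 empty -> index 15.
Insert 324: h=4, slot 4 empty -> index 4.
Insert 27: h=8, h2=12, slot 8 occupied -> index 3.
Insert 717: h=3, h2=14, slot 3 occupied -> index 0.
Insert 860: h=8, h2=13, slots 8,4,0 occupied -> index 13.
Insert 802: h=3, h2=3, slot 3 occupied -> index 6.
Insert 592: h=6, h2=1, slot 6 occupied -> index 7.
Insert 453: h=16, slot 16 empty -> index 16.
Table: [717, —, —, 27, 324, —, 802, 592, 826, —, —, —, —, 860, —, 948, 453]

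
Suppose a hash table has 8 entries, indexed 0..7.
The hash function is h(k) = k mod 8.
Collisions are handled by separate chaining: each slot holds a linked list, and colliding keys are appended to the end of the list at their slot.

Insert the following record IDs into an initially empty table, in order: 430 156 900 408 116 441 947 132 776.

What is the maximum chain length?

4

Insert 430: h=6, bucket 6 empty -> new chain.
Insert 156: h=4, bucket 4 empty -> new chain.
Insert 900: h=4, bucket 4 nonempty -> append to chain.
Insert 408: h=0, bucket 0 empty -> new chain.
Insert 116: h=4, bucket 4 nonempty -> append to chain.
Insert 441: h=1, bucket 1 empty -> new chain.
Insert 947: h=3, bucket 3 empty -> new chain.
Insert 132: h=4, bucket 4 nonempty -> append to chain.
Insert 776: h=0, bucket 0 nonempty -> append to chain.
Final buckets:
0: 408 -> 776
1: 441
2: ∅
3: 947
4: 156 -> 900 -> 116 -> 132
5: ∅
6: 430
7: ∅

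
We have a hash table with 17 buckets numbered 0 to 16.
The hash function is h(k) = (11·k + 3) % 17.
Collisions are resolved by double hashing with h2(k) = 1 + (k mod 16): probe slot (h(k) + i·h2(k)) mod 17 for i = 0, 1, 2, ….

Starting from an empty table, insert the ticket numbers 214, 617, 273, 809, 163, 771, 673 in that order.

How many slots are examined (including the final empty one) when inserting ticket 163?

214 hashes to 11; slot 11 is free -> place at 11.
617 hashes to 7; slot 7 is free -> place at 7.
273 hashes to 14; slot 14 is free -> place at 14.
809 hashes to 11, h2=10; 11 taken -> place at 4.
163 hashes to 11, h2=4; 11 taken -> place at 15.
771 hashes to 1; slot 1 is free -> place at 1.
673 hashes to 11, h2=2; 11 taken -> place at 13.
Table: [_, 771, _, _, 809, _, _, 617, _, _, _, 214, _, 673, 273, 163, _]

2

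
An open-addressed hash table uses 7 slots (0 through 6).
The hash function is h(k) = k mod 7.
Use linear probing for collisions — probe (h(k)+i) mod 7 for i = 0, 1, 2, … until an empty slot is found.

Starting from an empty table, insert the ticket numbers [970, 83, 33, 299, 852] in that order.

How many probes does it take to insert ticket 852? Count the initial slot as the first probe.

4

970: h=4 -> slot 4
83: h=6 -> slot 6
33: h=5 -> slot 5
299: h=5, probe 5,6,0 -> slot 0
852: h=5, probe 5,6,0,1 -> slot 1
Table: [299, 852, ∅, ∅, 970, 33, 83]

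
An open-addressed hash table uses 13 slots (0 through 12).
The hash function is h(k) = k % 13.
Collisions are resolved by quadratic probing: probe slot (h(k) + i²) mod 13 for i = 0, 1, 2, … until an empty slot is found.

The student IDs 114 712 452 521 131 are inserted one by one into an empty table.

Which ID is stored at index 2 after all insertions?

521

114 hashes to 10; slot 10 is free => place at 10.
712 hashes to 10; 10 taken => place at 11.
452 hashes to 10; 10,11 taken => place at 1.
521 hashes to 1; 1 taken => place at 2.
131 hashes to 1; 1,2 taken => place at 5.
Table: [∅, 452, 521, ∅, ∅, 131, ∅, ∅, ∅, ∅, 114, 712, ∅]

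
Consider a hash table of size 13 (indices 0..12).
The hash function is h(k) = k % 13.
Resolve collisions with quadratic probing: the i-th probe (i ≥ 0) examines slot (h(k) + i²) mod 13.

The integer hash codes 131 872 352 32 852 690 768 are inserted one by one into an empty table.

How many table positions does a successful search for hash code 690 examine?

4

131 hashes to 1; slot 1 is free → place at 1.
872 hashes to 1; 1 taken → place at 2.
352 hashes to 1; 1,2 taken → place at 5.
32 hashes to 6; slot 6 is free → place at 6.
852 hashes to 7; slot 7 is free → place at 7.
690 hashes to 1; 1,2,5 taken → place at 10.
768 hashes to 1; 1,2,5,10 taken → place at 4.
Table: [-, 131, 872, -, 768, 352, 32, 852, -, -, 690, -, -]
Lookup 690: h=1, probe 1,2,5,10 → found at 10.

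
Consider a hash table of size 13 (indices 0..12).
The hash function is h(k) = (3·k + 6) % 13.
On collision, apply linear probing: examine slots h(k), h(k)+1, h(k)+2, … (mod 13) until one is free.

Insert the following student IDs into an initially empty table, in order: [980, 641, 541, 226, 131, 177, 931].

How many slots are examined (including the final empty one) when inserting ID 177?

Insert 980: h=8, slot 8 empty -> index 8.
Insert 641: h=5, slot 5 empty -> index 5.
Insert 541: h=4, slot 4 empty -> index 4.
Insert 226: h=8, slot 8 occupied -> index 9.
Insert 131: h=9, slot 9 occupied -> index 10.
Insert 177: h=4, slots 4,5 occupied -> index 6.
Insert 931: h=4, slots 4,5,6 occupied -> index 7.
Table: [_, _, _, _, 541, 641, 177, 931, 980, 226, 131, _, _]

3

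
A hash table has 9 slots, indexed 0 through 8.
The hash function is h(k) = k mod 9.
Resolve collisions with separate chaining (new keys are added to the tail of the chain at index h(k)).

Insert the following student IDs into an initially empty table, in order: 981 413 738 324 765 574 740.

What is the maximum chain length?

4

981 -> bucket 0
413 -> bucket 8
738 -> bucket 0 (collision)
324 -> bucket 0 (collision)
765 -> bucket 0 (collision)
574 -> bucket 7
740 -> bucket 2
Final buckets:
0: 981 -> 738 -> 324 -> 765
1: —
2: 740
3: —
4: —
5: —
6: —
7: 574
8: 413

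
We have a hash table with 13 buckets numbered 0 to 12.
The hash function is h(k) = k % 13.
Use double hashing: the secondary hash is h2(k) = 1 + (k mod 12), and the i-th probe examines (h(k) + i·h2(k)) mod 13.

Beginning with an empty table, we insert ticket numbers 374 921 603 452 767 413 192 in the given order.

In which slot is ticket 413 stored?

3

374: h=10 -> slot 10
921: h=11 -> slot 11
603: h=5 -> slot 5
452: h=10, h2=9, probe 10,6 -> slot 6
767: h=0 -> slot 0
413: h=10, h2=6, probe 10,3 -> slot 3
192: h=10, h2=1, probe 10,11,12 -> slot 12
Table: [767, —, —, 413, —, 603, 452, —, —, —, 374, 921, 192]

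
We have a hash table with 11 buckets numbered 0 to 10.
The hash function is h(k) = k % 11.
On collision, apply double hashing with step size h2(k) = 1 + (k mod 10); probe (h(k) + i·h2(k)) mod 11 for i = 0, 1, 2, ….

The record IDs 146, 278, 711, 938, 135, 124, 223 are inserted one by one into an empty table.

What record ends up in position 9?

135

Insert 146: h=3, slot 3 empty => index 3.
Insert 278: h=3, h2=9, slot 3 occupied => index 1.
Insert 711: h=7, slot 7 empty => index 7.
Insert 938: h=3, h2=9, slots 3,1 occupied => index 10.
Insert 135: h=3, h2=6, slot 3 occupied => index 9.
Insert 124: h=3, h2=5, slot 3 occupied => index 8.
Insert 223: h=3, h2=4, slots 3,7 occupied => index 0.
Table: [223, 278, ., 146, ., ., ., 711, 124, 135, 938]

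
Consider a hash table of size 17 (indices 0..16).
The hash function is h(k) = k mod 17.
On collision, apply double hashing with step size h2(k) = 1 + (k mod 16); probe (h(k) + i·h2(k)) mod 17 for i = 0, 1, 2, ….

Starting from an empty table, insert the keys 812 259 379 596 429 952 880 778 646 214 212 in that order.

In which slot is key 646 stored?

11

812: h=13 → slot 13
259: h=4 → slot 4
379: h=5 → slot 5
596: h=1 → slot 1
429: h=4, h2=14, probe 4,1,15 → slot 15
952: h=0 → slot 0
880: h=13, h2=1, probe 13,14 → slot 14
778: h=13, h2=11, probe 13,7 → slot 7
646: h=0, h2=7, probe 0,7,14,4,11 → slot 11
214: h=10 → slot 10
212: h=8 → slot 8
Table: [952, 596, -, -, 259, 379, -, 778, 212, -, 214, 646, -, 812, 880, 429, -]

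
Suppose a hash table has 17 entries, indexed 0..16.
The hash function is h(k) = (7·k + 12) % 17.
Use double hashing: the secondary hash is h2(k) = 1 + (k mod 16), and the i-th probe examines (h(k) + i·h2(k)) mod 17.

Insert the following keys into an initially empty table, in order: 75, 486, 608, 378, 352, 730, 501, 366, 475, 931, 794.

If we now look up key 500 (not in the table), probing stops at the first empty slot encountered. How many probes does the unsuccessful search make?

75 hashes to 10; slot 10 is free → place at 10.
486 hashes to 14; slot 14 is free → place at 14.
608 hashes to 1; slot 1 is free → place at 1.
378 hashes to 6; slot 6 is free → place at 6.
352 hashes to 11; slot 11 is free → place at 11.
730 hashes to 5; slot 5 is free → place at 5.
501 hashes to 0; slot 0 is free → place at 0.
366 hashes to 7; slot 7 is free → place at 7.
475 hashes to 5, h2=12; 5,0 taken → place at 12.
931 hashes to 1, h2=4; 1,5 taken → place at 9.
794 hashes to 11, h2=11; 11,5 taken → place at 16.
Table: [501, 608, ., ., ., 730, 378, 366, ., 931, 75, 352, 475, ., 486, ., 794]
Lookup 500: h=10, h2=5, probe 10,15 → slot 15 empty, not found.

2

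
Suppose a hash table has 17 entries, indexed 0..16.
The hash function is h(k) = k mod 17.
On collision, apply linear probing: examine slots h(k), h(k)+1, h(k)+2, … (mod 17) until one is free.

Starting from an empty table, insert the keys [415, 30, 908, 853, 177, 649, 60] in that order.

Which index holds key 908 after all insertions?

8

Insert 415: h=7, slot 7 empty → index 7.
Insert 30: h=13, slot 13 empty → index 13.
Insert 908: h=7, slot 7 occupied → index 8.
Insert 853: h=3, slot 3 empty → index 3.
Insert 177: h=7, slots 7,8 occupied → index 9.
Insert 649: h=3, slot 3 occupied → index 4.
Insert 60: h=9, slot 9 occupied → index 10.
Table: [∅, ∅, ∅, 853, 649, ∅, ∅, 415, 908, 177, 60, ∅, ∅, 30, ∅, ∅, ∅]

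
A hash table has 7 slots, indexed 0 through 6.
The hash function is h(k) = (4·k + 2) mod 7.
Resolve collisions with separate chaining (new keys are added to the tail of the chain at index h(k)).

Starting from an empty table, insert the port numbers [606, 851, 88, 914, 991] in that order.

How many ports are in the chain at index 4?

Insert 606: h=4, bucket 4 empty -> new chain.
Insert 851: h=4, bucket 4 nonempty -> append to chain.
Insert 88: h=4, bucket 4 nonempty -> append to chain.
Insert 914: h=4, bucket 4 nonempty -> append to chain.
Insert 991: h=4, bucket 4 nonempty -> append to chain.
Final buckets:
0: ∅
1: ∅
2: ∅
3: ∅
4: 606 -> 851 -> 88 -> 914 -> 991
5: ∅
6: ∅

5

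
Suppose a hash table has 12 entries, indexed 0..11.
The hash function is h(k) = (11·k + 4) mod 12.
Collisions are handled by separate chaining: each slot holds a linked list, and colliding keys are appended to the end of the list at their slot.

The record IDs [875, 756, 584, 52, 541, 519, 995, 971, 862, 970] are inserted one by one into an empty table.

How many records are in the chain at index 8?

1

Insert 875: h=5, bucket 5 empty -> new chain.
Insert 756: h=4, bucket 4 empty -> new chain.
Insert 584: h=8, bucket 8 empty -> new chain.
Insert 52: h=0, bucket 0 empty -> new chain.
Insert 541: h=3, bucket 3 empty -> new chain.
Insert 519: h=1, bucket 1 empty -> new chain.
Insert 995: h=5, bucket 5 nonempty -> append to chain.
Insert 971: h=5, bucket 5 nonempty -> append to chain.
Insert 862: h=6, bucket 6 empty -> new chain.
Insert 970: h=6, bucket 6 nonempty -> append to chain.
Final buckets:
0: 52
1: 519
2: _
3: 541
4: 756
5: 875 -> 995 -> 971
6: 862 -> 970
7: _
8: 584
9: _
10: _
11: _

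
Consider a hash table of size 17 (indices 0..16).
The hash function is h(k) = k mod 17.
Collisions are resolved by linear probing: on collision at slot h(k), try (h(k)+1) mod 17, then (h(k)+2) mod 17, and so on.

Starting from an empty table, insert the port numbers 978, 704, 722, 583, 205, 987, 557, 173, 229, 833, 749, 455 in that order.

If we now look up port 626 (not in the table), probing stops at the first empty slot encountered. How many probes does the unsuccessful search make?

978 hashes to 9; slot 9 is free -> place at 9.
704 hashes to 7; slot 7 is free -> place at 7.
722 hashes to 8; slot 8 is free -> place at 8.
583 hashes to 5; slot 5 is free -> place at 5.
205 hashes to 1; slot 1 is free -> place at 1.
987 hashes to 1; 1 taken -> place at 2.
557 hashes to 13; slot 13 is free -> place at 13.
173 hashes to 3; slot 3 is free -> place at 3.
229 hashes to 8; 8,9 taken -> place at 10.
833 hashes to 0; slot 0 is free -> place at 0.
749 hashes to 1; 1,2,3 taken -> place at 4.
455 hashes to 13; 13 taken -> place at 14.
Table: [833, 205, 987, 173, 749, 583, _, 704, 722, 978, 229, _, _, 557, 455, _, _]
Lookup 626: h=14, probe 14,15 → slot 15 empty, not found.

2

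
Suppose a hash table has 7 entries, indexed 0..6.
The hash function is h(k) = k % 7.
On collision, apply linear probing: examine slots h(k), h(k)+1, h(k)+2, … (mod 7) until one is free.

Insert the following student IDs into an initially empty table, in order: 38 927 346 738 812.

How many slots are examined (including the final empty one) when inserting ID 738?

38 hashes to 3; slot 3 is free => place at 3.
927 hashes to 3; 3 taken => place at 4.
346 hashes to 3; 3,4 taken => place at 5.
738 hashes to 3; 3,4,5 taken => place at 6.
812 hashes to 0; slot 0 is free => place at 0.
Table: [812, ∅, ∅, 38, 927, 346, 738]

4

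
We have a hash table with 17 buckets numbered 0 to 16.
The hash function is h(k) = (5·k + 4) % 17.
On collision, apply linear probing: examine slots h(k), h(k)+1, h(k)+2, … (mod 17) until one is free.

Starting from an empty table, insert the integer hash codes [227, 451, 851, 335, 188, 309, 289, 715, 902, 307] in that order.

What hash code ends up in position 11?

Insert 227: h=0, slot 0 empty → index 0.
Insert 451: h=15, slot 15 empty → index 15.
Insert 851: h=9, slot 9 empty → index 9.
Insert 335: h=13, slot 13 empty → index 13.
Insert 188: h=9, slot 9 occupied → index 10.
Insert 309: h=2, slot 2 empty → index 2.
Insert 289: h=4, slot 4 empty → index 4.
Insert 715: h=9, slots 9,10 occupied → index 11.
Insert 902: h=9, slots 9,10,11 occupied → index 12.
Insert 307: h=9, slots 9,10,11,12,13 occupied → index 14.
Table: [227, ∅, 309, ∅, 289, ∅, ∅, ∅, ∅, 851, 188, 715, 902, 335, 307, 451, ∅]

715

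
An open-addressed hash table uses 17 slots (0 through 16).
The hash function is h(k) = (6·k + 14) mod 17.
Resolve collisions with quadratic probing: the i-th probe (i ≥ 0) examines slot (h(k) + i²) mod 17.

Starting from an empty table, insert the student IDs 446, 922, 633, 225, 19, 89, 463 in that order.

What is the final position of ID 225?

446 hashes to 4; slot 4 is free -> place at 4.
922 hashes to 4; 4 taken -> place at 5.
633 hashes to 4; 4,5 taken -> place at 8.
225 hashes to 4; 4,5,8 taken -> place at 13.
19 hashes to 9; slot 9 is free -> place at 9.
89 hashes to 4; 4,5,8,13 taken -> place at 3.
463 hashes to 4; 4,5,8,13,3 taken -> place at 12.
Table: [∅, ∅, ∅, 89, 446, 922, ∅, ∅, 633, 19, ∅, ∅, 463, 225, ∅, ∅, ∅]

13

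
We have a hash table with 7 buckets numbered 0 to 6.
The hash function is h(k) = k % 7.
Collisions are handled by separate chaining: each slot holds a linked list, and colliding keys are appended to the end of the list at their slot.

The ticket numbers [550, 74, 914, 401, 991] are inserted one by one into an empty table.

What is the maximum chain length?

Insert 550: h=4, bucket 4 empty → new chain.
Insert 74: h=4, bucket 4 nonempty → append to chain.
Insert 914: h=4, bucket 4 nonempty → append to chain.
Insert 401: h=2, bucket 2 empty → new chain.
Insert 991: h=4, bucket 4 nonempty → append to chain.
Final buckets:
0: ∅
1: ∅
2: 401
3: ∅
4: 550 -> 74 -> 914 -> 991
5: ∅
6: ∅

4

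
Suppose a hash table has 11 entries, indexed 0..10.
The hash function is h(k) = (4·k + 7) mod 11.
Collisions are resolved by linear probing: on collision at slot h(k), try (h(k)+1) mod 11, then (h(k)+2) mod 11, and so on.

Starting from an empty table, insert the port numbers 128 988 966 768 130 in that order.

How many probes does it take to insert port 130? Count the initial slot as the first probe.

5

128 hashes to 2; slot 2 is free -> place at 2.
988 hashes to 10; slot 10 is free -> place at 10.
966 hashes to 10; 10 taken -> place at 0.
768 hashes to 10; 10,0 taken -> place at 1.
130 hashes to 10; 10,0,1,2 taken -> place at 3.
Table: [966, 768, 128, 130, ., ., ., ., ., ., 988]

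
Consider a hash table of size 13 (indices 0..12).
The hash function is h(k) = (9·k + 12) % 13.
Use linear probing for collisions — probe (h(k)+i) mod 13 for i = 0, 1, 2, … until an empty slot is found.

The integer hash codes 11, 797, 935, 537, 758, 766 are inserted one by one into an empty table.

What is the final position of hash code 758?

11

11: h=7 => slot 7
797: h=9 => slot 9
935: h=3 => slot 3
537: h=9, probe 9,10 => slot 10
758: h=9, probe 9,10,11 => slot 11
766: h=3, probe 3,4 => slot 4
Table: [., ., ., 935, 766, ., ., 11, ., 797, 537, 758, .]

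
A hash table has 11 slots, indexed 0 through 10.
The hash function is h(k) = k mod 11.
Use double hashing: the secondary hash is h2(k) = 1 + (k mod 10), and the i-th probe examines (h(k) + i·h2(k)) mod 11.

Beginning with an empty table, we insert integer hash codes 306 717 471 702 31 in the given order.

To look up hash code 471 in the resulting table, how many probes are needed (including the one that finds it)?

2

Insert 306: h=9, slot 9 empty -> index 9.
Insert 717: h=2, slot 2 empty -> index 2.
Insert 471: h=9, h2=2, slot 9 occupied -> index 0.
Insert 702: h=9, h2=3, slot 9 occupied -> index 1.
Insert 31: h=9, h2=2, slots 9,0,2 occupied -> index 4.
Table: [471, 702, 717, _, 31, _, _, _, _, 306, _]
Lookup 471: h=9, h2=2, probe 9,0 → found at 0.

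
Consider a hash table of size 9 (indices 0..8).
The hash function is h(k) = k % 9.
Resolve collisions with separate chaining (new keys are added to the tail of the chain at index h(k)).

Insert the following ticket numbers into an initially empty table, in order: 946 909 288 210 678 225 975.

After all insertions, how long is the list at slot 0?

3

946 -> bucket 1
909 -> bucket 0
288 -> bucket 0 (collision)
210 -> bucket 3
678 -> bucket 3 (collision)
225 -> bucket 0 (collision)
975 -> bucket 3 (collision)
Final buckets:
0: 909 -> 288 -> 225
1: 946
2: _
3: 210 -> 678 -> 975
4: _
5: _
6: _
7: _
8: _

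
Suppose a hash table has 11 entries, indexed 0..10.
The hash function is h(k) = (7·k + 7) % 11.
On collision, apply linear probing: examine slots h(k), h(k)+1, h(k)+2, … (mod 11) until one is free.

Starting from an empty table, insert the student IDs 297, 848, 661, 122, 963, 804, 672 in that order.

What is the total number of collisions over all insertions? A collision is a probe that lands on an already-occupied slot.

15

297: h=7 -> slot 7
848: h=3 -> slot 3
661: h=3, probe 3,4 -> slot 4
122: h=3, probe 3,4,5 -> slot 5
963: h=5, probe 5,6 -> slot 6
804: h=3, probe 3,4,5,6,7,8 -> slot 8
672: h=3, probe 3,4,5,6,7,8,9 -> slot 9
Table: [_, _, _, 848, 661, 122, 963, 297, 804, 672, _]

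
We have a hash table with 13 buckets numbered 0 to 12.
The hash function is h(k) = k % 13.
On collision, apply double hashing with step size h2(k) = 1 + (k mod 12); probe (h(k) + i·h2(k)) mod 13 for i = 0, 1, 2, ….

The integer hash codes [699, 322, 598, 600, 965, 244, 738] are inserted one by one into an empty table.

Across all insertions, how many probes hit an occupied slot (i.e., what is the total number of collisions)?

Insert 699: h=10, slot 10 empty → index 10.
Insert 322: h=10, h2=11, slot 10 occupied → index 8.
Insert 598: h=0, slot 0 empty → index 0.
Insert 600: h=2, slot 2 empty → index 2.
Insert 965: h=3, slot 3 empty → index 3.
Insert 244: h=10, h2=5, slots 10,2 occupied → index 7.
Insert 738: h=10, h2=7, slot 10 occupied → index 4.
Table: [598, -, 600, 965, 738, -, -, 244, 322, -, 699, -, -]

4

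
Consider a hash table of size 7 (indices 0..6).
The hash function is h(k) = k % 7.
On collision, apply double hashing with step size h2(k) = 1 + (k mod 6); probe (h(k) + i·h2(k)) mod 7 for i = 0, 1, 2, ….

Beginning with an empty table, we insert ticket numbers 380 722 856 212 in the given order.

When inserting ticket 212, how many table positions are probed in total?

380: h=2 -> slot 2
722: h=1 -> slot 1
856: h=2, h2=5, probe 2,0 -> slot 0
212: h=2, h2=3, probe 2,5 -> slot 5
Table: [856, 722, 380, ∅, ∅, 212, ∅]

2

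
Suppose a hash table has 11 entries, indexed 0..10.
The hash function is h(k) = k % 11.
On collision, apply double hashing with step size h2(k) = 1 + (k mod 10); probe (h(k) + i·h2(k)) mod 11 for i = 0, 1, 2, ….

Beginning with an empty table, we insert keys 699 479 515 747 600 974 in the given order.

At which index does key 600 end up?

699 hashes to 6; slot 6 is free → place at 6.
479 hashes to 6, h2=10; 6 taken → place at 5.
515 hashes to 9; slot 9 is free → place at 9.
747 hashes to 10; slot 10 is free → place at 10.
600 hashes to 6, h2=1; 6 taken → place at 7.
974 hashes to 6, h2=5; 6 taken → place at 0.
Table: [974, ., ., ., ., 479, 699, 600, ., 515, 747]

7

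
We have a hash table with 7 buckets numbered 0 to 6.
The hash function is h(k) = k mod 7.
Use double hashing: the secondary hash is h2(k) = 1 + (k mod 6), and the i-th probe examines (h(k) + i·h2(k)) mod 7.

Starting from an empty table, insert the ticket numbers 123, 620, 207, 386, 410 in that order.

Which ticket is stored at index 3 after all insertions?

386

123: h=4 → slot 4
620: h=4, h2=3, probe 4,0 → slot 0
207: h=4, h2=4, probe 4,1 → slot 1
386: h=1, h2=3, probe 1,4,0,3 → slot 3
410: h=4, h2=3, probe 4,0,3,6 → slot 6
Table: [620, 207, ∅, 386, 123, ∅, 410]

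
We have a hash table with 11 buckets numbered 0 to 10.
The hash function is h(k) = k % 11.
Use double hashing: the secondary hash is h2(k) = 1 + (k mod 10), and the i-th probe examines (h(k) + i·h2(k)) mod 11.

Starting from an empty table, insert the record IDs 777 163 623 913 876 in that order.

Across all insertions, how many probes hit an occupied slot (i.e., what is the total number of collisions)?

3

777 hashes to 7; slot 7 is free -> place at 7.
163 hashes to 9; slot 9 is free -> place at 9.
623 hashes to 7, h2=4; 7 taken -> place at 0.
913 hashes to 0, h2=4; 0 taken -> place at 4.
876 hashes to 7, h2=7; 7 taken -> place at 3.
Table: [623, ∅, ∅, 876, 913, ∅, ∅, 777, ∅, 163, ∅]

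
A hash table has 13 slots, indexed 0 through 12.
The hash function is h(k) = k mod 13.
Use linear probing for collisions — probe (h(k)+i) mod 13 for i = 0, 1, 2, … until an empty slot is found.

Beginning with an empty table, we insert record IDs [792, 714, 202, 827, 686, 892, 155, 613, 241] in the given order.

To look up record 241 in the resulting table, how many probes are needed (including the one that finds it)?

792 hashes to 12; slot 12 is free => place at 12.
714 hashes to 12; 12 taken => place at 0.
202 hashes to 7; slot 7 is free => place at 7.
827 hashes to 8; slot 8 is free => place at 8.
686 hashes to 10; slot 10 is free => place at 10.
892 hashes to 8; 8 taken => place at 9.
155 hashes to 12; 12,0 taken => place at 1.
613 hashes to 2; slot 2 is free => place at 2.
241 hashes to 7; 7,8,9,10 taken => place at 11.
Table: [714, 155, 613, —, —, —, —, 202, 827, 892, 686, 241, 792]
Lookup 241: h=7, probe 7,8,9,10,11 → found at 11.

5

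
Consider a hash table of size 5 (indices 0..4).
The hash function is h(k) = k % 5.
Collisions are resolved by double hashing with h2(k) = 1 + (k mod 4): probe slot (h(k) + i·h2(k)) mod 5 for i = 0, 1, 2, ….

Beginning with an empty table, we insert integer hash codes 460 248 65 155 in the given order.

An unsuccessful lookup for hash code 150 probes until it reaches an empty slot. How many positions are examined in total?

460: h=0 => slot 0
248: h=3 => slot 3
65: h=0, h2=2, probe 0,2 => slot 2
155: h=0, h2=4, probe 0,4 => slot 4
Table: [460, -, 65, 248, 155]
Lookup 150: h=0, h2=3, probe 0,3,1 → slot 1 empty, not found.

3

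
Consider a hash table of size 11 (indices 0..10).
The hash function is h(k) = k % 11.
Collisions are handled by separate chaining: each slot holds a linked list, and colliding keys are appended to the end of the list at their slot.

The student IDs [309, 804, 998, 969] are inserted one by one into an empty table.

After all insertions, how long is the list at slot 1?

3

309 -> bucket 1
804 -> bucket 1 (collision)
998 -> bucket 8
969 -> bucket 1 (collision)
Final buckets:
0: -
1: 309 -> 804 -> 969
2: -
3: -
4: -
5: -
6: -
7: -
8: 998
9: -
10: -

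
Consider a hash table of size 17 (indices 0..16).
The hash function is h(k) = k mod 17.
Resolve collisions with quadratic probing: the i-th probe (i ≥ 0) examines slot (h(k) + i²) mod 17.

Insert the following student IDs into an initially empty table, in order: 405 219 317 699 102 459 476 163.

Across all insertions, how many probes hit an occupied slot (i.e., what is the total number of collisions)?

405 hashes to 14; slot 14 is free -> place at 14.
219 hashes to 15; slot 15 is free -> place at 15.
317 hashes to 11; slot 11 is free -> place at 11.
699 hashes to 2; slot 2 is free -> place at 2.
102 hashes to 0; slot 0 is free -> place at 0.
459 hashes to 0; 0 taken -> place at 1.
476 hashes to 0; 0,1 taken -> place at 4.
163 hashes to 10; slot 10 is free -> place at 10.
Table: [102, 459, 699, _, 476, _, _, _, _, _, 163, 317, _, _, 405, 219, _]

3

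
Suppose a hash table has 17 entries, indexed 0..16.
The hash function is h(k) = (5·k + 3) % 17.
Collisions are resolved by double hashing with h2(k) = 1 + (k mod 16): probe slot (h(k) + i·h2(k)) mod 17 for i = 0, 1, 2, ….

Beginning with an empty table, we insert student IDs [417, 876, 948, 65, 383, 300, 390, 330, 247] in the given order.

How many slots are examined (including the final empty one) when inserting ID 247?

417 hashes to 14; slot 14 is free => place at 14.
876 hashes to 14, h2=13; 14 taken => place at 10.
948 hashes to 0; slot 0 is free => place at 0.
65 hashes to 5; slot 5 is free => place at 5.
383 hashes to 14, h2=16; 14 taken => place at 13.
300 hashes to 7; slot 7 is free => place at 7.
390 hashes to 15; slot 15 is free => place at 15.
330 hashes to 4; slot 4 is free => place at 4.
247 hashes to 14, h2=8; 14,5,13,4 taken => place at 12.
Table: [948, ∅, ∅, ∅, 330, 65, ∅, 300, ∅, ∅, 876, ∅, 247, 383, 417, 390, ∅]

5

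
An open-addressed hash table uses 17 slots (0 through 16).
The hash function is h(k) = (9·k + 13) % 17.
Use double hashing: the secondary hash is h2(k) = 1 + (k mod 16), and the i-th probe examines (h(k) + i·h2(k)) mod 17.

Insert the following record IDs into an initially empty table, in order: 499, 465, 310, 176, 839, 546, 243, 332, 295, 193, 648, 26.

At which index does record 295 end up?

499: h=16 => slot 16
465: h=16, h2=2, probe 16,1 => slot 1
310: h=15 => slot 15
176: h=16, h2=1, probe 16,0 => slot 0
839: h=16, h2=8, probe 16,7 => slot 7
546: h=14 => slot 14
243: h=7, h2=4, probe 7,11 => slot 11
332: h=9 => slot 9
295: h=16, h2=8, probe 16,7,15,6 => slot 6
193: h=16, h2=2, probe 16,1,3 => slot 3
648: h=14, h2=9, probe 14,6,15,7,16,8 => slot 8
26: h=9, h2=11, probe 9,3,14,8,2 => slot 2
Table: [176, 465, 26, 193, ∅, ∅, 295, 839, 648, 332, ∅, 243, ∅, ∅, 546, 310, 499]

6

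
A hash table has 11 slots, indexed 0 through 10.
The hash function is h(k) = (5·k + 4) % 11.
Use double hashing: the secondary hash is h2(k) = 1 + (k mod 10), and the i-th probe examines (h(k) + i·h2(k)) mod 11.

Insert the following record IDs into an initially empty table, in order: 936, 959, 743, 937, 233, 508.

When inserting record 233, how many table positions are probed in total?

2

Insert 936: h=9, slot 9 empty → index 9.
Insert 959: h=3, slot 3 empty → index 3.
Insert 743: h=1, slot 1 empty → index 1.
Insert 937: h=3, h2=8, slot 3 occupied → index 0.
Insert 233: h=3, h2=4, slot 3 occupied → index 7.
Insert 508: h=3, h2=9, slots 3,1 occupied → index 10.
Table: [937, 743, ∅, 959, ∅, ∅, ∅, 233, ∅, 936, 508]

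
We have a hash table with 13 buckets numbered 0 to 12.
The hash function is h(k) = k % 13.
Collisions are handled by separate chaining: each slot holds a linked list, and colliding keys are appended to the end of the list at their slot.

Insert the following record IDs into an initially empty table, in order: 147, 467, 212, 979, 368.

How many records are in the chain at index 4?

4

147 -> bucket 4
467 -> bucket 12
212 -> bucket 4 (collision)
979 -> bucket 4 (collision)
368 -> bucket 4 (collision)
Final buckets:
0: —
1: —
2: —
3: —
4: 147 -> 212 -> 979 -> 368
5: —
6: —
7: —
8: —
9: —
10: —
11: —
12: 467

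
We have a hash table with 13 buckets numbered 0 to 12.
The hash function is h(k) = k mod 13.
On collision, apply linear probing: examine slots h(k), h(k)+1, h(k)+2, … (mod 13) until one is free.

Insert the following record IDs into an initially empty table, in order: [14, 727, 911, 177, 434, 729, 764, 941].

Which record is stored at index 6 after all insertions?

14 hashes to 1; slot 1 is free -> place at 1.
727 hashes to 12; slot 12 is free -> place at 12.
911 hashes to 1; 1 taken -> place at 2.
177 hashes to 8; slot 8 is free -> place at 8.
434 hashes to 5; slot 5 is free -> place at 5.
729 hashes to 1; 1,2 taken -> place at 3.
764 hashes to 10; slot 10 is free -> place at 10.
941 hashes to 5; 5 taken -> place at 6.
Table: [-, 14, 911, 729, -, 434, 941, -, 177, -, 764, -, 727]

941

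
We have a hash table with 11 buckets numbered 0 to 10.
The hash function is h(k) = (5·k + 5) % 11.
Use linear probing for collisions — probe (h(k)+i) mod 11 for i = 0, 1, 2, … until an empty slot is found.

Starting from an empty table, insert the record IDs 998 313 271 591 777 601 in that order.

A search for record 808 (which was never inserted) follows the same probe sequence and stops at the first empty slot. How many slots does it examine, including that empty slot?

Insert 998: h=1, slot 1 empty => index 1.
Insert 313: h=8, slot 8 empty => index 8.
Insert 271: h=7, slot 7 empty => index 7.
Insert 591: h=1, slot 1 occupied => index 2.
Insert 777: h=7, slots 7,8 occupied => index 9.
Insert 601: h=7, slots 7,8,9 occupied => index 10.
Table: [_, 998, 591, _, _, _, _, 271, 313, 777, 601]
Lookup 808: h=8, probe 8,9,10,0 → slot 0 empty, not found.

4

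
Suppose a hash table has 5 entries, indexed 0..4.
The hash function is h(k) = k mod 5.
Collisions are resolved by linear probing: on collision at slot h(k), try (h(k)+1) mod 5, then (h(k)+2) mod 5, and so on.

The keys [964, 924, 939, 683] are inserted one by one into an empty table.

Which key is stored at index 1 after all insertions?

939

Insert 964: h=4, slot 4 empty -> index 4.
Insert 924: h=4, slot 4 occupied -> index 0.
Insert 939: h=4, slots 4,0 occupied -> index 1.
Insert 683: h=3, slot 3 empty -> index 3.
Table: [924, 939, ∅, 683, 964]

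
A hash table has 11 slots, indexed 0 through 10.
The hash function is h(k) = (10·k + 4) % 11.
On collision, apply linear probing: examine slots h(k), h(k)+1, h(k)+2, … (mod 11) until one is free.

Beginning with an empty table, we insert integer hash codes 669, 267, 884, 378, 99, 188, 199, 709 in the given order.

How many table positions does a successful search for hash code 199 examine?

3

Insert 669: h=6, slot 6 empty → index 6.
Insert 267: h=1, slot 1 empty → index 1.
Insert 884: h=0, slot 0 empty → index 0.
Insert 378: h=0, slots 0,1 occupied → index 2.
Insert 99: h=4, slot 4 empty → index 4.
Insert 188: h=3, slot 3 empty → index 3.
Insert 199: h=3, slots 3,4 occupied → index 5.
Insert 709: h=10, slot 10 empty → index 10.
Table: [884, 267, 378, 188, 99, 199, 669, -, -, -, 709]
Lookup 199: h=3, probe 3,4,5 → found at 5.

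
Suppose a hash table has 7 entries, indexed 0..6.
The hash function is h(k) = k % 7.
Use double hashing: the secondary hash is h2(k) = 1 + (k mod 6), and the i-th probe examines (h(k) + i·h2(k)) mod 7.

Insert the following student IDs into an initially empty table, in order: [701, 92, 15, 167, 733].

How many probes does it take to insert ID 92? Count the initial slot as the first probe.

Insert 701: h=1, slot 1 empty => index 1.
Insert 92: h=1, h2=3, slot 1 occupied => index 4.
Insert 15: h=1, h2=4, slot 1 occupied => index 5.
Insert 167: h=6, slot 6 empty => index 6.
Insert 733: h=5, h2=2, slot 5 occupied => index 0.
Table: [733, 701, ∅, ∅, 92, 15, 167]

2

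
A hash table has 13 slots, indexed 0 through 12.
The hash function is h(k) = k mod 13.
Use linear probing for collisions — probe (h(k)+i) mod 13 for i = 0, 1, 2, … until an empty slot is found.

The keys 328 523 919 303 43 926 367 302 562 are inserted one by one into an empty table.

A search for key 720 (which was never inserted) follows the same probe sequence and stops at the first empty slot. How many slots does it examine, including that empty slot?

8

Insert 328: h=3, slot 3 empty → index 3.
Insert 523: h=3, slot 3 occupied → index 4.
Insert 919: h=9, slot 9 empty → index 9.
Insert 303: h=4, slot 4 occupied → index 5.
Insert 43: h=4, slots 4,5 occupied → index 6.
Insert 926: h=3, slots 3,4,5,6 occupied → index 7.
Insert 367: h=3, slots 3,4,5,6,7 occupied → index 8.
Insert 302: h=3, slots 3,4,5,6,7,8,9 occupied → index 10.
Insert 562: h=3, slots 3,4,5,6,7,8,9,10 occupied → index 11.
Table: [., ., ., 328, 523, 303, 43, 926, 367, 919, 302, 562, .]
Lookup 720: h=5, probe 5,6,7,8,9,10,11,12 → slot 12 empty, not found.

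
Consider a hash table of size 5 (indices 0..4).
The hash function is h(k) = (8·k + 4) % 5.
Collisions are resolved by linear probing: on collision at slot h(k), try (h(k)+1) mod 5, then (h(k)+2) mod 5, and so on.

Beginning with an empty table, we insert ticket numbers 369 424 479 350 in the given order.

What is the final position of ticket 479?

3

369 hashes to 1; slot 1 is free → place at 1.
424 hashes to 1; 1 taken → place at 2.
479 hashes to 1; 1,2 taken → place at 3.
350 hashes to 4; slot 4 is free → place at 4.
Table: [∅, 369, 424, 479, 350]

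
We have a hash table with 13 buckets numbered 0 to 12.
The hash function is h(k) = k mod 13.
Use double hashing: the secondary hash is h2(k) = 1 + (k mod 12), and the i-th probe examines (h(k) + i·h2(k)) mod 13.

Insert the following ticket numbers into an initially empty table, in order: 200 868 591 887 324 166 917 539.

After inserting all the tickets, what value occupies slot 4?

200: h=5 -> slot 5
868: h=10 -> slot 10
591: h=6 -> slot 6
887: h=3 -> slot 3
324: h=12 -> slot 12
166: h=10, h2=11, probe 10,8 -> slot 8
917: h=7 -> slot 7
539: h=6, h2=12, probe 6,5,4 -> slot 4
Table: [-, -, -, 887, 539, 200, 591, 917, 166, -, 868, -, 324]

539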